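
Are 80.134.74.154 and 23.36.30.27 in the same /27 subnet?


Mask: 255.255.255.224
80.134.74.154 AND mask = 80.134.74.128
23.36.30.27 AND mask = 23.36.30.0
No, different subnets (80.134.74.128 vs 23.36.30.0)


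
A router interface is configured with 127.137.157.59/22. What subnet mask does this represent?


/22 means 22 network bits, 10 host bits
Binary: 11111111111111111111110000000000
Mask: 255.255.252.0


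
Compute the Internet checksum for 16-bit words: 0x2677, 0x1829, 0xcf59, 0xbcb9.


Sum all words (with carry folding):
+ 0x2677 = 0x2677
+ 0x1829 = 0x3ea0
+ 0xcf59 = 0x0dfa
+ 0xbcb9 = 0xcab3
One's complement: ~0xcab3
Checksum = 0x354c


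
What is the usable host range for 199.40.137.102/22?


Network: 199.40.136.0
Broadcast: 199.40.139.255
First usable = network + 1
Last usable = broadcast - 1
Range: 199.40.136.1 to 199.40.139.254


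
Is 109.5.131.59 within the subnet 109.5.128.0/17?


Subnet network: 109.5.128.0
Test IP AND mask: 109.5.128.0
Yes, 109.5.131.59 is in 109.5.128.0/17


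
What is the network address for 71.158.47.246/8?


IP:   01000111.10011110.00101111.11110110
Mask: 11111111.00000000.00000000.00000000
AND operation:
Net:  01000111.00000000.00000000.00000000
Network: 71.0.0.0/8


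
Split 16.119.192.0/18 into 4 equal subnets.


New prefix = 18 + 2 = 20
Each subnet has 4096 addresses
  16.119.192.0/20
  16.119.208.0/20
  16.119.224.0/20
  16.119.240.0/20
Subnets: 16.119.192.0/20, 16.119.208.0/20, 16.119.224.0/20, 16.119.240.0/20


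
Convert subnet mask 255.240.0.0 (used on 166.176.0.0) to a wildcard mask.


Subnet mask: 255.240.0.0
Wildcard = 255.255.255.255 - subnet mask
255 - 255 = 0
255 - 240 = 15
255 - 0 = 255
255 - 0 = 255
Wildcard: 0.15.255.255


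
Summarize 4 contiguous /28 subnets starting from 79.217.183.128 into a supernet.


Original prefix: /28
Number of subnets: 4 = 2^2
New prefix = 28 - 2 = 26
Supernet: 79.217.183.128/26


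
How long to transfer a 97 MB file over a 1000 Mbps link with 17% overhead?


Effective throughput = 1000 * (1 - 17/100) = 830 Mbps
File size in Mb = 97 * 8 = 776 Mb
Time = 776 / 830
Time = 0.9349 seconds


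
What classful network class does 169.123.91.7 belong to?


First octet: 169
Binary: 10101001
10xxxxxx -> Class B (128-191)
Class B, default mask 255.255.0.0 (/16)


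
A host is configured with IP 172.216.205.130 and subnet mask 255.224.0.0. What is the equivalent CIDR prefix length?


Binary: 11111111.11100000.00000000.00000000
Count leading 1s
Prefix: /11


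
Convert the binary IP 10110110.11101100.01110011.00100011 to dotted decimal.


10110110 = 182
11101100 = 236
01110011 = 115
00100011 = 35
IP: 182.236.115.35


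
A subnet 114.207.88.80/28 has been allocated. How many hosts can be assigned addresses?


Host bits = 32 - 28 = 4
Total addresses = 2^4 = 16
Usable = total - 2 (network and broadcast)
Usable hosts: 14


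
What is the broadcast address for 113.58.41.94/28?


Network: 113.58.41.80/28
Host bits = 4
Set all host bits to 1:
Broadcast: 113.58.41.95


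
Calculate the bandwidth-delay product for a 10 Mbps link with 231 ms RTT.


BDP = bandwidth * RTT
= 10 Mbps * 231 ms
= 10 * 1e6 * 231 / 1000 bits
= 2310000 bits
= 288750 bytes
= 281.9824 KB
BDP = 2310000 bits (288750 bytes)


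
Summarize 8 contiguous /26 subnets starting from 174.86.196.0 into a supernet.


Original prefix: /26
Number of subnets: 8 = 2^3
New prefix = 26 - 3 = 23
Supernet: 174.86.196.0/23


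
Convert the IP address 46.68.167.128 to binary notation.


46 = 00101110
68 = 01000100
167 = 10100111
128 = 10000000
Binary: 00101110.01000100.10100111.10000000


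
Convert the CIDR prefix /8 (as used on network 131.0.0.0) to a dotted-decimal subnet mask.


/8 means 8 network bits, 24 host bits
Binary: 11111111000000000000000000000000
Mask: 255.0.0.0


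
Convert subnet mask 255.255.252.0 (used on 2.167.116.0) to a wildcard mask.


Subnet mask: 255.255.252.0
Wildcard = 255.255.255.255 - subnet mask
255 - 255 = 0
255 - 255 = 0
255 - 252 = 3
255 - 0 = 255
Wildcard: 0.0.3.255


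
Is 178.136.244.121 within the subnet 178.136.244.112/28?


Subnet network: 178.136.244.112
Test IP AND mask: 178.136.244.112
Yes, 178.136.244.121 is in 178.136.244.112/28


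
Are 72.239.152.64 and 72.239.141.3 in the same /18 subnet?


Mask: 255.255.192.0
72.239.152.64 AND mask = 72.239.128.0
72.239.141.3 AND mask = 72.239.128.0
Yes, same subnet (72.239.128.0)


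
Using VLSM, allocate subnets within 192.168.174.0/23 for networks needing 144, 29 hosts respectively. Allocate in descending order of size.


144 hosts -> /24 (254 usable): 192.168.174.0/24
29 hosts -> /27 (30 usable): 192.168.175.0/27
Allocation: 192.168.174.0/24 (144 hosts, 254 usable); 192.168.175.0/27 (29 hosts, 30 usable)


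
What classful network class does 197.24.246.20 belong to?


First octet: 197
Binary: 11000101
110xxxxx -> Class C (192-223)
Class C, default mask 255.255.255.0 (/24)


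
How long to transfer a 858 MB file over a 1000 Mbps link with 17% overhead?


Effective throughput = 1000 * (1 - 17/100) = 830 Mbps
File size in Mb = 858 * 8 = 6864 Mb
Time = 6864 / 830
Time = 8.2699 seconds


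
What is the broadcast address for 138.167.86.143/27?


Network: 138.167.86.128/27
Host bits = 5
Set all host bits to 1:
Broadcast: 138.167.86.159


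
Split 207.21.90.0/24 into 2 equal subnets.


New prefix = 24 + 1 = 25
Each subnet has 128 addresses
  207.21.90.0/25
  207.21.90.128/25
Subnets: 207.21.90.0/25, 207.21.90.128/25


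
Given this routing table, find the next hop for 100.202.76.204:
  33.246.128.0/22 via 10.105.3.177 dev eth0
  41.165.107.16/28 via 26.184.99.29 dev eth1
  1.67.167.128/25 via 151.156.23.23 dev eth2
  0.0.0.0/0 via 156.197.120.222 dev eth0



Longest prefix match for 100.202.76.204:
  /22 33.246.128.0: no
  /28 41.165.107.16: no
  /25 1.67.167.128: no
  /0 0.0.0.0: MATCH
Selected: next-hop 156.197.120.222 via eth0 (matched /0)


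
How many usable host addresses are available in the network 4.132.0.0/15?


Host bits = 32 - 15 = 17
Total addresses = 2^17 = 131072
Usable = total - 2 (network and broadcast)
Usable hosts: 131070


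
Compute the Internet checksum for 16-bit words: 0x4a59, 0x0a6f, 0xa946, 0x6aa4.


Sum all words (with carry folding):
+ 0x4a59 = 0x4a59
+ 0x0a6f = 0x54c8
+ 0xa946 = 0xfe0e
+ 0x6aa4 = 0x68b3
One's complement: ~0x68b3
Checksum = 0x974c


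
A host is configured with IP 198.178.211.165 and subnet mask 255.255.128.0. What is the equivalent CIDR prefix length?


Binary: 11111111.11111111.10000000.00000000
Count leading 1s
Prefix: /17


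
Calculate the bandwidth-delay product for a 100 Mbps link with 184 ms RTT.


BDP = bandwidth * RTT
= 100 Mbps * 184 ms
= 100 * 1e6 * 184 / 1000 bits
= 18400000 bits
= 2300000 bytes
= 2246.0938 KB
BDP = 18400000 bits (2300000 bytes)


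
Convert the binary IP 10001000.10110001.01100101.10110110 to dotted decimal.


10001000 = 136
10110001 = 177
01100101 = 101
10110110 = 182
IP: 136.177.101.182


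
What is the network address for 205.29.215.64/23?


IP:   11001101.00011101.11010111.01000000
Mask: 11111111.11111111.11111110.00000000
AND operation:
Net:  11001101.00011101.11010110.00000000
Network: 205.29.214.0/23


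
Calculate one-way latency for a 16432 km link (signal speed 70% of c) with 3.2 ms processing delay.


Speed = 0.7 * 3e5 km/s = 210000 km/s
Propagation delay = 16432 / 210000 = 0.0782 s = 78.2476 ms
Processing delay = 3.2 ms
Total one-way latency = 81.4476 ms


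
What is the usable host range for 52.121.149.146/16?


Network: 52.121.0.0
Broadcast: 52.121.255.255
First usable = network + 1
Last usable = broadcast - 1
Range: 52.121.0.1 to 52.121.255.254


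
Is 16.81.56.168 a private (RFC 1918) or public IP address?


RFC 1918 private ranges:
  10.0.0.0/8 (10.0.0.0 - 10.255.255.255)
  172.16.0.0/12 (172.16.0.0 - 172.31.255.255)
  192.168.0.0/16 (192.168.0.0 - 192.168.255.255)
Public (not in any RFC 1918 range)


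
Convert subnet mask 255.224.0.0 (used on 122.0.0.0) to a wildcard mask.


Subnet mask: 255.224.0.0
Wildcard = 255.255.255.255 - subnet mask
255 - 255 = 0
255 - 224 = 31
255 - 0 = 255
255 - 0 = 255
Wildcard: 0.31.255.255


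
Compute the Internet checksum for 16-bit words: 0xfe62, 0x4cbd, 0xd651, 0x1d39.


Sum all words (with carry folding):
+ 0xfe62 = 0xfe62
+ 0x4cbd = 0x4b20
+ 0xd651 = 0x2172
+ 0x1d39 = 0x3eab
One's complement: ~0x3eab
Checksum = 0xc154


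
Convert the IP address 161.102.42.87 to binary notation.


161 = 10100001
102 = 01100110
42 = 00101010
87 = 01010111
Binary: 10100001.01100110.00101010.01010111


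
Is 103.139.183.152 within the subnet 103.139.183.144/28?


Subnet network: 103.139.183.144
Test IP AND mask: 103.139.183.144
Yes, 103.139.183.152 is in 103.139.183.144/28


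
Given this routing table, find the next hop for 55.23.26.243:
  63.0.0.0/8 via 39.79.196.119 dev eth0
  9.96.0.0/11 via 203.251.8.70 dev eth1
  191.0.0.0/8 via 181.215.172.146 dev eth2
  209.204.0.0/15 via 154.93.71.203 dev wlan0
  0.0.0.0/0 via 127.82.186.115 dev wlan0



Longest prefix match for 55.23.26.243:
  /8 63.0.0.0: no
  /11 9.96.0.0: no
  /8 191.0.0.0: no
  /15 209.204.0.0: no
  /0 0.0.0.0: MATCH
Selected: next-hop 127.82.186.115 via wlan0 (matched /0)


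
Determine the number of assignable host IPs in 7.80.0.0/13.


Host bits = 32 - 13 = 19
Total addresses = 2^19 = 524288
Usable = total - 2 (network and broadcast)
Usable hosts: 524286


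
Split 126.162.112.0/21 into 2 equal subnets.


New prefix = 21 + 1 = 22
Each subnet has 1024 addresses
  126.162.112.0/22
  126.162.116.0/22
Subnets: 126.162.112.0/22, 126.162.116.0/22


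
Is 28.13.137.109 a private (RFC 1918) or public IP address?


RFC 1918 private ranges:
  10.0.0.0/8 (10.0.0.0 - 10.255.255.255)
  172.16.0.0/12 (172.16.0.0 - 172.31.255.255)
  192.168.0.0/16 (192.168.0.0 - 192.168.255.255)
Public (not in any RFC 1918 range)


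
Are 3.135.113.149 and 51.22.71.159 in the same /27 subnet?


Mask: 255.255.255.224
3.135.113.149 AND mask = 3.135.113.128
51.22.71.159 AND mask = 51.22.71.128
No, different subnets (3.135.113.128 vs 51.22.71.128)


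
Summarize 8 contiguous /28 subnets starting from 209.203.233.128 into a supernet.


Original prefix: /28
Number of subnets: 8 = 2^3
New prefix = 28 - 3 = 25
Supernet: 209.203.233.128/25


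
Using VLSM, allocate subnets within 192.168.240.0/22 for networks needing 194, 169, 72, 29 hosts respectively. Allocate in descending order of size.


194 hosts -> /24 (254 usable): 192.168.240.0/24
169 hosts -> /24 (254 usable): 192.168.241.0/24
72 hosts -> /25 (126 usable): 192.168.242.0/25
29 hosts -> /27 (30 usable): 192.168.242.128/27
Allocation: 192.168.240.0/24 (194 hosts, 254 usable); 192.168.241.0/24 (169 hosts, 254 usable); 192.168.242.0/25 (72 hosts, 126 usable); 192.168.242.128/27 (29 hosts, 30 usable)


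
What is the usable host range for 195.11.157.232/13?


Network: 195.8.0.0
Broadcast: 195.15.255.255
First usable = network + 1
Last usable = broadcast - 1
Range: 195.8.0.1 to 195.15.255.254


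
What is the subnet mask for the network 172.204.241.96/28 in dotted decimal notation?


/28 means 28 network bits, 4 host bits
Binary: 11111111111111111111111111110000
Mask: 255.255.255.240


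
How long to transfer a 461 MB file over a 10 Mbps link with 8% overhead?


Effective throughput = 10 * (1 - 8/100) = 9.2 Mbps
File size in Mb = 461 * 8 = 3688 Mb
Time = 3688 / 9.2
Time = 400.8696 seconds


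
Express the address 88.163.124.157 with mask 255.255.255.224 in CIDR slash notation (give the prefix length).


Binary: 11111111.11111111.11111111.11100000
Count leading 1s
Prefix: /27


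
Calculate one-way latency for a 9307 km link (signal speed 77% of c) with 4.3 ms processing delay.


Speed = 0.77 * 3e5 km/s = 231000 km/s
Propagation delay = 9307 / 231000 = 0.0403 s = 40.29 ms
Processing delay = 4.3 ms
Total one-way latency = 44.59 ms


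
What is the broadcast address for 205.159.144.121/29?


Network: 205.159.144.120/29
Host bits = 3
Set all host bits to 1:
Broadcast: 205.159.144.127


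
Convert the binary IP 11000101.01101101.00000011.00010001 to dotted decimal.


11000101 = 197
01101101 = 109
00000011 = 3
00010001 = 17
IP: 197.109.3.17


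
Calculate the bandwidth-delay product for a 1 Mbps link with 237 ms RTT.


BDP = bandwidth * RTT
= 1 Mbps * 237 ms
= 1 * 1e6 * 237 / 1000 bits
= 237000 bits
= 29625 bytes
= 28.9307 KB
BDP = 237000 bits (29625 bytes)


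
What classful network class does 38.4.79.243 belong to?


First octet: 38
Binary: 00100110
0xxxxxxx -> Class A (1-126)
Class A, default mask 255.0.0.0 (/8)


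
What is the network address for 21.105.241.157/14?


IP:   00010101.01101001.11110001.10011101
Mask: 11111111.11111100.00000000.00000000
AND operation:
Net:  00010101.01101000.00000000.00000000
Network: 21.104.0.0/14


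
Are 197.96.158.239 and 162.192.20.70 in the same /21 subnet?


Mask: 255.255.248.0
197.96.158.239 AND mask = 197.96.152.0
162.192.20.70 AND mask = 162.192.16.0
No, different subnets (197.96.152.0 vs 162.192.16.0)


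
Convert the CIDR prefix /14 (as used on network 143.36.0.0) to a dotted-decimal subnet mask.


/14 means 14 network bits, 18 host bits
Binary: 11111111111111000000000000000000
Mask: 255.252.0.0


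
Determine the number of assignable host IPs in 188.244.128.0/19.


Host bits = 32 - 19 = 13
Total addresses = 2^13 = 8192
Usable = total - 2 (network and broadcast)
Usable hosts: 8190


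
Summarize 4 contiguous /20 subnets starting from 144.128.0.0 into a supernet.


Original prefix: /20
Number of subnets: 4 = 2^2
New prefix = 20 - 2 = 18
Supernet: 144.128.0.0/18


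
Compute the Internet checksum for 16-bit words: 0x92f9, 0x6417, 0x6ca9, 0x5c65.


Sum all words (with carry folding):
+ 0x92f9 = 0x92f9
+ 0x6417 = 0xf710
+ 0x6ca9 = 0x63ba
+ 0x5c65 = 0xc01f
One's complement: ~0xc01f
Checksum = 0x3fe0


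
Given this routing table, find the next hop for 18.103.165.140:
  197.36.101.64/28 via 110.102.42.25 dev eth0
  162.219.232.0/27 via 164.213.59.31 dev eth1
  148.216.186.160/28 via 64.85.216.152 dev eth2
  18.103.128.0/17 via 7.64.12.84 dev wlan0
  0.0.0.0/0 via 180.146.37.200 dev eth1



Longest prefix match for 18.103.165.140:
  /28 197.36.101.64: no
  /27 162.219.232.0: no
  /28 148.216.186.160: no
  /17 18.103.128.0: MATCH
  /0 0.0.0.0: MATCH
Selected: next-hop 7.64.12.84 via wlan0 (matched /17)


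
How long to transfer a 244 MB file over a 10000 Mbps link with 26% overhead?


Effective throughput = 10000 * (1 - 26/100) = 7400 Mbps
File size in Mb = 244 * 8 = 1952 Mb
Time = 1952 / 7400
Time = 0.2638 seconds


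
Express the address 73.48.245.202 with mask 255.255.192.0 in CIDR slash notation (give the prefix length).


Binary: 11111111.11111111.11000000.00000000
Count leading 1s
Prefix: /18


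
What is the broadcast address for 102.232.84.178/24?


Network: 102.232.84.0/24
Host bits = 8
Set all host bits to 1:
Broadcast: 102.232.84.255


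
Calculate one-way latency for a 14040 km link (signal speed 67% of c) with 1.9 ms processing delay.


Speed = 0.67 * 3e5 km/s = 201000 km/s
Propagation delay = 14040 / 201000 = 0.0699 s = 69.8507 ms
Processing delay = 1.9 ms
Total one-way latency = 71.7507 ms


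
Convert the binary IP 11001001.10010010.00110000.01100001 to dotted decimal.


11001001 = 201
10010010 = 146
00110000 = 48
01100001 = 97
IP: 201.146.48.97


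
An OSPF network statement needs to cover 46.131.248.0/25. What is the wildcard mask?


Subnet mask: 255.255.255.128
Wildcard = 255.255.255.255 - subnet mask
255 - 255 = 0
255 - 255 = 0
255 - 255 = 0
255 - 128 = 127
Wildcard: 0.0.0.127


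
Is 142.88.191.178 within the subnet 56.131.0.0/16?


Subnet network: 56.131.0.0
Test IP AND mask: 142.88.0.0
No, 142.88.191.178 is not in 56.131.0.0/16


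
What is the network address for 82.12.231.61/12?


IP:   01010010.00001100.11100111.00111101
Mask: 11111111.11110000.00000000.00000000
AND operation:
Net:  01010010.00000000.00000000.00000000
Network: 82.0.0.0/12


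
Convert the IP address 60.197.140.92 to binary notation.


60 = 00111100
197 = 11000101
140 = 10001100
92 = 01011100
Binary: 00111100.11000101.10001100.01011100


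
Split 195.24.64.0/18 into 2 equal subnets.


New prefix = 18 + 1 = 19
Each subnet has 8192 addresses
  195.24.64.0/19
  195.24.96.0/19
Subnets: 195.24.64.0/19, 195.24.96.0/19


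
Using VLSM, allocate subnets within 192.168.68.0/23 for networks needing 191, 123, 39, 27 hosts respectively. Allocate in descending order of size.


191 hosts -> /24 (254 usable): 192.168.68.0/24
123 hosts -> /25 (126 usable): 192.168.69.0/25
39 hosts -> /26 (62 usable): 192.168.69.128/26
27 hosts -> /27 (30 usable): 192.168.69.192/27
Allocation: 192.168.68.0/24 (191 hosts, 254 usable); 192.168.69.0/25 (123 hosts, 126 usable); 192.168.69.128/26 (39 hosts, 62 usable); 192.168.69.192/27 (27 hosts, 30 usable)


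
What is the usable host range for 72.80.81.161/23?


Network: 72.80.80.0
Broadcast: 72.80.81.255
First usable = network + 1
Last usable = broadcast - 1
Range: 72.80.80.1 to 72.80.81.254


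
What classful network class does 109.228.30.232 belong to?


First octet: 109
Binary: 01101101
0xxxxxxx -> Class A (1-126)
Class A, default mask 255.0.0.0 (/8)


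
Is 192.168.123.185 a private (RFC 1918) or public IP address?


RFC 1918 private ranges:
  10.0.0.0/8 (10.0.0.0 - 10.255.255.255)
  172.16.0.0/12 (172.16.0.0 - 172.31.255.255)
  192.168.0.0/16 (192.168.0.0 - 192.168.255.255)
Private (in 192.168.0.0/16)


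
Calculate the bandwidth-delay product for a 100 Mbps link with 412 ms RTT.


BDP = bandwidth * RTT
= 100 Mbps * 412 ms
= 100 * 1e6 * 412 / 1000 bits
= 41200000 bits
= 5150000 bytes
= 5029.2969 KB
BDP = 41200000 bits (5150000 bytes)


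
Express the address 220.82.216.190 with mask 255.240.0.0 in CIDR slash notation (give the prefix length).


Binary: 11111111.11110000.00000000.00000000
Count leading 1s
Prefix: /12


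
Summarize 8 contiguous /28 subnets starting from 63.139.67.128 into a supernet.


Original prefix: /28
Number of subnets: 8 = 2^3
New prefix = 28 - 3 = 25
Supernet: 63.139.67.128/25


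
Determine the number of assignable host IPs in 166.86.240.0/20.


Host bits = 32 - 20 = 12
Total addresses = 2^12 = 4096
Usable = total - 2 (network and broadcast)
Usable hosts: 4094


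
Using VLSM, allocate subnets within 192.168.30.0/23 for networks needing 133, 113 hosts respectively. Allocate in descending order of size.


133 hosts -> /24 (254 usable): 192.168.30.0/24
113 hosts -> /25 (126 usable): 192.168.31.0/25
Allocation: 192.168.30.0/24 (133 hosts, 254 usable); 192.168.31.0/25 (113 hosts, 126 usable)


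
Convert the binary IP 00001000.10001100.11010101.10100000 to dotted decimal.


00001000 = 8
10001100 = 140
11010101 = 213
10100000 = 160
IP: 8.140.213.160


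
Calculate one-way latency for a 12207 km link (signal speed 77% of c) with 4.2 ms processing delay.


Speed = 0.77 * 3e5 km/s = 231000 km/s
Propagation delay = 12207 / 231000 = 0.0528 s = 52.8442 ms
Processing delay = 4.2 ms
Total one-way latency = 57.0442 ms


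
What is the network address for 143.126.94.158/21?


IP:   10001111.01111110.01011110.10011110
Mask: 11111111.11111111.11111000.00000000
AND operation:
Net:  10001111.01111110.01011000.00000000
Network: 143.126.88.0/21


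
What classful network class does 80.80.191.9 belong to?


First octet: 80
Binary: 01010000
0xxxxxxx -> Class A (1-126)
Class A, default mask 255.0.0.0 (/8)


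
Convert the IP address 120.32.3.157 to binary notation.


120 = 01111000
32 = 00100000
3 = 00000011
157 = 10011101
Binary: 01111000.00100000.00000011.10011101


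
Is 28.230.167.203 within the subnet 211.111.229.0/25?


Subnet network: 211.111.229.0
Test IP AND mask: 28.230.167.128
No, 28.230.167.203 is not in 211.111.229.0/25


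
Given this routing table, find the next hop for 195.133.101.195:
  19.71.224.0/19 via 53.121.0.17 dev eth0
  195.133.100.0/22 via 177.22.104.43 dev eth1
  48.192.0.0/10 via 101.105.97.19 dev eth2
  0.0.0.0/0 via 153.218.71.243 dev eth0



Longest prefix match for 195.133.101.195:
  /19 19.71.224.0: no
  /22 195.133.100.0: MATCH
  /10 48.192.0.0: no
  /0 0.0.0.0: MATCH
Selected: next-hop 177.22.104.43 via eth1 (matched /22)


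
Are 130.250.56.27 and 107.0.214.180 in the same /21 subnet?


Mask: 255.255.248.0
130.250.56.27 AND mask = 130.250.56.0
107.0.214.180 AND mask = 107.0.208.0
No, different subnets (130.250.56.0 vs 107.0.208.0)


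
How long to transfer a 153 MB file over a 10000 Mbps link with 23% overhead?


Effective throughput = 10000 * (1 - 23/100) = 7700 Mbps
File size in Mb = 153 * 8 = 1224 Mb
Time = 1224 / 7700
Time = 0.159 seconds


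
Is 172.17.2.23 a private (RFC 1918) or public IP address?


RFC 1918 private ranges:
  10.0.0.0/8 (10.0.0.0 - 10.255.255.255)
  172.16.0.0/12 (172.16.0.0 - 172.31.255.255)
  192.168.0.0/16 (192.168.0.0 - 192.168.255.255)
Private (in 172.16.0.0/12)


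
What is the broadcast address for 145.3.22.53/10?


Network: 145.0.0.0/10
Host bits = 22
Set all host bits to 1:
Broadcast: 145.63.255.255


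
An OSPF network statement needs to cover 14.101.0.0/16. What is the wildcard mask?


Subnet mask: 255.255.0.0
Wildcard = 255.255.255.255 - subnet mask
255 - 255 = 0
255 - 255 = 0
255 - 0 = 255
255 - 0 = 255
Wildcard: 0.0.255.255


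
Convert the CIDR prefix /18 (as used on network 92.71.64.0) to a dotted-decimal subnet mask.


/18 means 18 network bits, 14 host bits
Binary: 11111111111111111100000000000000
Mask: 255.255.192.0


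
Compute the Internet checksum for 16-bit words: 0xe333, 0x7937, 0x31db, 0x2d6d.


Sum all words (with carry folding):
+ 0xe333 = 0xe333
+ 0x7937 = 0x5c6b
+ 0x31db = 0x8e46
+ 0x2d6d = 0xbbb3
One's complement: ~0xbbb3
Checksum = 0x444c


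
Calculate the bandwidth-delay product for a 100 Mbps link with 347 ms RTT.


BDP = bandwidth * RTT
= 100 Mbps * 347 ms
= 100 * 1e6 * 347 / 1000 bits
= 34700000 bits
= 4337500 bytes
= 4235.8398 KB
BDP = 34700000 bits (4337500 bytes)


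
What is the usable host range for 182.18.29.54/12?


Network: 182.16.0.0
Broadcast: 182.31.255.255
First usable = network + 1
Last usable = broadcast - 1
Range: 182.16.0.1 to 182.31.255.254


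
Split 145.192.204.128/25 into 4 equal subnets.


New prefix = 25 + 2 = 27
Each subnet has 32 addresses
  145.192.204.128/27
  145.192.204.160/27
  145.192.204.192/27
  145.192.204.224/27
Subnets: 145.192.204.128/27, 145.192.204.160/27, 145.192.204.192/27, 145.192.204.224/27


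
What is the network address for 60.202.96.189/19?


IP:   00111100.11001010.01100000.10111101
Mask: 11111111.11111111.11100000.00000000
AND operation:
Net:  00111100.11001010.01100000.00000000
Network: 60.202.96.0/19


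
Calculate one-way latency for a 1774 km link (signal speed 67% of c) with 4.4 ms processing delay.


Speed = 0.67 * 3e5 km/s = 201000 km/s
Propagation delay = 1774 / 201000 = 0.0088 s = 8.8259 ms
Processing delay = 4.4 ms
Total one-way latency = 13.2259 ms


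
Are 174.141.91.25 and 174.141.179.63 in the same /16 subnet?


Mask: 255.255.0.0
174.141.91.25 AND mask = 174.141.0.0
174.141.179.63 AND mask = 174.141.0.0
Yes, same subnet (174.141.0.0)


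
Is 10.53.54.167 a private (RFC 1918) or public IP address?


RFC 1918 private ranges:
  10.0.0.0/8 (10.0.0.0 - 10.255.255.255)
  172.16.0.0/12 (172.16.0.0 - 172.31.255.255)
  192.168.0.0/16 (192.168.0.0 - 192.168.255.255)
Private (in 10.0.0.0/8)


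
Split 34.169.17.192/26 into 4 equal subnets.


New prefix = 26 + 2 = 28
Each subnet has 16 addresses
  34.169.17.192/28
  34.169.17.208/28
  34.169.17.224/28
  34.169.17.240/28
Subnets: 34.169.17.192/28, 34.169.17.208/28, 34.169.17.224/28, 34.169.17.240/28


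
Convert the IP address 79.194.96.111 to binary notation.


79 = 01001111
194 = 11000010
96 = 01100000
111 = 01101111
Binary: 01001111.11000010.01100000.01101111


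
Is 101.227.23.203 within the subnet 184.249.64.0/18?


Subnet network: 184.249.64.0
Test IP AND mask: 101.227.0.0
No, 101.227.23.203 is not in 184.249.64.0/18


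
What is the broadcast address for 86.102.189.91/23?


Network: 86.102.188.0/23
Host bits = 9
Set all host bits to 1:
Broadcast: 86.102.189.255


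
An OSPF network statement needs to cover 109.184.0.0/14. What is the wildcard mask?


Subnet mask: 255.252.0.0
Wildcard = 255.255.255.255 - subnet mask
255 - 255 = 0
255 - 252 = 3
255 - 0 = 255
255 - 0 = 255
Wildcard: 0.3.255.255


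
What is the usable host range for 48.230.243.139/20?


Network: 48.230.240.0
Broadcast: 48.230.255.255
First usable = network + 1
Last usable = broadcast - 1
Range: 48.230.240.1 to 48.230.255.254


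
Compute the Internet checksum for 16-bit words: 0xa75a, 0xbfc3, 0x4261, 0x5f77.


Sum all words (with carry folding):
+ 0xa75a = 0xa75a
+ 0xbfc3 = 0x671e
+ 0x4261 = 0xa97f
+ 0x5f77 = 0x08f7
One's complement: ~0x08f7
Checksum = 0xf708


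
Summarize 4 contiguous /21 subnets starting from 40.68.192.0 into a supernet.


Original prefix: /21
Number of subnets: 4 = 2^2
New prefix = 21 - 2 = 19
Supernet: 40.68.192.0/19


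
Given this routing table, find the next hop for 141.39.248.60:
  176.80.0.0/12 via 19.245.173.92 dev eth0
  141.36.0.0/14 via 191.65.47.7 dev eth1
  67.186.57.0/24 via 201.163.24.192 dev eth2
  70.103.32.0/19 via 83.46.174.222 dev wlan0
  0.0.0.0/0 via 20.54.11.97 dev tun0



Longest prefix match for 141.39.248.60:
  /12 176.80.0.0: no
  /14 141.36.0.0: MATCH
  /24 67.186.57.0: no
  /19 70.103.32.0: no
  /0 0.0.0.0: MATCH
Selected: next-hop 191.65.47.7 via eth1 (matched /14)


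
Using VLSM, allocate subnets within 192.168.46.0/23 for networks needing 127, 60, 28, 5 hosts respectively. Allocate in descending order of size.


127 hosts -> /24 (254 usable): 192.168.46.0/24
60 hosts -> /26 (62 usable): 192.168.47.0/26
28 hosts -> /27 (30 usable): 192.168.47.64/27
5 hosts -> /29 (6 usable): 192.168.47.96/29
Allocation: 192.168.46.0/24 (127 hosts, 254 usable); 192.168.47.0/26 (60 hosts, 62 usable); 192.168.47.64/27 (28 hosts, 30 usable); 192.168.47.96/29 (5 hosts, 6 usable)


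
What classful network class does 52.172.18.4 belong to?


First octet: 52
Binary: 00110100
0xxxxxxx -> Class A (1-126)
Class A, default mask 255.0.0.0 (/8)


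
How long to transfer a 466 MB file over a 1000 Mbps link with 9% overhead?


Effective throughput = 1000 * (1 - 9/100) = 910 Mbps
File size in Mb = 466 * 8 = 3728 Mb
Time = 3728 / 910
Time = 4.0967 seconds


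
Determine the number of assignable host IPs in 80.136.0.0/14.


Host bits = 32 - 14 = 18
Total addresses = 2^18 = 262144
Usable = total - 2 (network and broadcast)
Usable hosts: 262142


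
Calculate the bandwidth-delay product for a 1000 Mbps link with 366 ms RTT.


BDP = bandwidth * RTT
= 1000 Mbps * 366 ms
= 1000 * 1e6 * 366 / 1000 bits
= 366000000 bits
= 45750000 bytes
= 44677.7344 KB
BDP = 366000000 bits (45750000 bytes)


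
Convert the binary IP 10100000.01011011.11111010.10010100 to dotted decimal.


10100000 = 160
01011011 = 91
11111010 = 250
10010100 = 148
IP: 160.91.250.148


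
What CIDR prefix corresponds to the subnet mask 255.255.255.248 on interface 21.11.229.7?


Binary: 11111111.11111111.11111111.11111000
Count leading 1s
Prefix: /29


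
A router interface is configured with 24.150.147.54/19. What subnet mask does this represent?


/19 means 19 network bits, 13 host bits
Binary: 11111111111111111110000000000000
Mask: 255.255.224.0


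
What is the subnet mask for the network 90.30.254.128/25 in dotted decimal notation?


/25 means 25 network bits, 7 host bits
Binary: 11111111111111111111111110000000
Mask: 255.255.255.128


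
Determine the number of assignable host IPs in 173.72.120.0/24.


Host bits = 32 - 24 = 8
Total addresses = 2^8 = 256
Usable = total - 2 (network and broadcast)
Usable hosts: 254


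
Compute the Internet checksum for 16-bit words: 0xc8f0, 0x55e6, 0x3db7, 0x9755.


Sum all words (with carry folding):
+ 0xc8f0 = 0xc8f0
+ 0x55e6 = 0x1ed7
+ 0x3db7 = 0x5c8e
+ 0x9755 = 0xf3e3
One's complement: ~0xf3e3
Checksum = 0x0c1c


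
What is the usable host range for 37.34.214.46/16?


Network: 37.34.0.0
Broadcast: 37.34.255.255
First usable = network + 1
Last usable = broadcast - 1
Range: 37.34.0.1 to 37.34.255.254


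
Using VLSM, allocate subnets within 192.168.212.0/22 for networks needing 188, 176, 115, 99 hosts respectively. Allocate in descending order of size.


188 hosts -> /24 (254 usable): 192.168.212.0/24
176 hosts -> /24 (254 usable): 192.168.213.0/24
115 hosts -> /25 (126 usable): 192.168.214.0/25
99 hosts -> /25 (126 usable): 192.168.214.128/25
Allocation: 192.168.212.0/24 (188 hosts, 254 usable); 192.168.213.0/24 (176 hosts, 254 usable); 192.168.214.0/25 (115 hosts, 126 usable); 192.168.214.128/25 (99 hosts, 126 usable)


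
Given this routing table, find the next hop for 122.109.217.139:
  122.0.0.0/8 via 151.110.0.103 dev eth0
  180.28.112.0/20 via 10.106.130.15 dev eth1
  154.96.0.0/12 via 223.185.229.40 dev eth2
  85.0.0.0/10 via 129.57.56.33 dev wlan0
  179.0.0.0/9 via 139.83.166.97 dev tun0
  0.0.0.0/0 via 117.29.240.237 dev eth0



Longest prefix match for 122.109.217.139:
  /8 122.0.0.0: MATCH
  /20 180.28.112.0: no
  /12 154.96.0.0: no
  /10 85.0.0.0: no
  /9 179.0.0.0: no
  /0 0.0.0.0: MATCH
Selected: next-hop 151.110.0.103 via eth0 (matched /8)


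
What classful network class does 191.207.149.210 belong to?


First octet: 191
Binary: 10111111
10xxxxxx -> Class B (128-191)
Class B, default mask 255.255.0.0 (/16)


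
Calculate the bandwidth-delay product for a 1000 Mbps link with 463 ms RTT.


BDP = bandwidth * RTT
= 1000 Mbps * 463 ms
= 1000 * 1e6 * 463 / 1000 bits
= 463000000 bits
= 57875000 bytes
= 56518.5547 KB
BDP = 463000000 bits (57875000 bytes)


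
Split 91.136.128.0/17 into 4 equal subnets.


New prefix = 17 + 2 = 19
Each subnet has 8192 addresses
  91.136.128.0/19
  91.136.160.0/19
  91.136.192.0/19
  91.136.224.0/19
Subnets: 91.136.128.0/19, 91.136.160.0/19, 91.136.192.0/19, 91.136.224.0/19


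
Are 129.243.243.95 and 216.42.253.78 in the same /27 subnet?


Mask: 255.255.255.224
129.243.243.95 AND mask = 129.243.243.64
216.42.253.78 AND mask = 216.42.253.64
No, different subnets (129.243.243.64 vs 216.42.253.64)


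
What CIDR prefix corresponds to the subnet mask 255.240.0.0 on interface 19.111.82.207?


Binary: 11111111.11110000.00000000.00000000
Count leading 1s
Prefix: /12


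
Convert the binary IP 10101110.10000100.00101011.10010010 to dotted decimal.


10101110 = 174
10000100 = 132
00101011 = 43
10010010 = 146
IP: 174.132.43.146


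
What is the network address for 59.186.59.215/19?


IP:   00111011.10111010.00111011.11010111
Mask: 11111111.11111111.11100000.00000000
AND operation:
Net:  00111011.10111010.00100000.00000000
Network: 59.186.32.0/19


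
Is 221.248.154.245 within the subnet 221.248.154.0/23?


Subnet network: 221.248.154.0
Test IP AND mask: 221.248.154.0
Yes, 221.248.154.245 is in 221.248.154.0/23


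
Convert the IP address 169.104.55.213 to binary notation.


169 = 10101001
104 = 01101000
55 = 00110111
213 = 11010101
Binary: 10101001.01101000.00110111.11010101


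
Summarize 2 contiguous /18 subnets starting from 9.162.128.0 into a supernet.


Original prefix: /18
Number of subnets: 2 = 2^1
New prefix = 18 - 1 = 17
Supernet: 9.162.128.0/17


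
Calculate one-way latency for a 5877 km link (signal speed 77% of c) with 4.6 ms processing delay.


Speed = 0.77 * 3e5 km/s = 231000 km/s
Propagation delay = 5877 / 231000 = 0.0254 s = 25.4416 ms
Processing delay = 4.6 ms
Total one-way latency = 30.0416 ms


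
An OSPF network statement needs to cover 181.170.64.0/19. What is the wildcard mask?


Subnet mask: 255.255.224.0
Wildcard = 255.255.255.255 - subnet mask
255 - 255 = 0
255 - 255 = 0
255 - 224 = 31
255 - 0 = 255
Wildcard: 0.0.31.255


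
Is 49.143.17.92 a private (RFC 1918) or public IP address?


RFC 1918 private ranges:
  10.0.0.0/8 (10.0.0.0 - 10.255.255.255)
  172.16.0.0/12 (172.16.0.0 - 172.31.255.255)
  192.168.0.0/16 (192.168.0.0 - 192.168.255.255)
Public (not in any RFC 1918 range)


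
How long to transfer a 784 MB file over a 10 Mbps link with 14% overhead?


Effective throughput = 10 * (1 - 14/100) = 8.6 Mbps
File size in Mb = 784 * 8 = 6272 Mb
Time = 6272 / 8.6
Time = 729.3023 seconds


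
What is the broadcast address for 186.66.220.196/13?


Network: 186.64.0.0/13
Host bits = 19
Set all host bits to 1:
Broadcast: 186.71.255.255


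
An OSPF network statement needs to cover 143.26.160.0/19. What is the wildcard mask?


Subnet mask: 255.255.224.0
Wildcard = 255.255.255.255 - subnet mask
255 - 255 = 0
255 - 255 = 0
255 - 224 = 31
255 - 0 = 255
Wildcard: 0.0.31.255


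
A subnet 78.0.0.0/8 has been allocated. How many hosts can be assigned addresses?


Host bits = 32 - 8 = 24
Total addresses = 2^24 = 16777216
Usable = total - 2 (network and broadcast)
Usable hosts: 16777214


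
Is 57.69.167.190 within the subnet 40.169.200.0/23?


Subnet network: 40.169.200.0
Test IP AND mask: 57.69.166.0
No, 57.69.167.190 is not in 40.169.200.0/23


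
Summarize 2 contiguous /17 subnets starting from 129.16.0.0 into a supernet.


Original prefix: /17
Number of subnets: 2 = 2^1
New prefix = 17 - 1 = 16
Supernet: 129.16.0.0/16


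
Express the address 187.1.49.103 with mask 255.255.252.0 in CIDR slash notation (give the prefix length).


Binary: 11111111.11111111.11111100.00000000
Count leading 1s
Prefix: /22


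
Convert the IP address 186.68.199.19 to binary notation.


186 = 10111010
68 = 01000100
199 = 11000111
19 = 00010011
Binary: 10111010.01000100.11000111.00010011


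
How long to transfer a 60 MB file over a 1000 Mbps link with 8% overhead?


Effective throughput = 1000 * (1 - 8/100) = 920 Mbps
File size in Mb = 60 * 8 = 480 Mb
Time = 480 / 920
Time = 0.5217 seconds


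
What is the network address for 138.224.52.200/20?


IP:   10001010.11100000.00110100.11001000
Mask: 11111111.11111111.11110000.00000000
AND operation:
Net:  10001010.11100000.00110000.00000000
Network: 138.224.48.0/20


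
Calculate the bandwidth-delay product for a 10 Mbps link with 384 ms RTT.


BDP = bandwidth * RTT
= 10 Mbps * 384 ms
= 10 * 1e6 * 384 / 1000 bits
= 3840000 bits
= 480000 bytes
= 468.75 KB
BDP = 3840000 bits (480000 bytes)


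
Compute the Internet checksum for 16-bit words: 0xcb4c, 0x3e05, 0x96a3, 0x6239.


Sum all words (with carry folding):
+ 0xcb4c = 0xcb4c
+ 0x3e05 = 0x0952
+ 0x96a3 = 0x9ff5
+ 0x6239 = 0x022f
One's complement: ~0x022f
Checksum = 0xfdd0


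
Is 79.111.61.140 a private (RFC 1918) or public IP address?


RFC 1918 private ranges:
  10.0.0.0/8 (10.0.0.0 - 10.255.255.255)
  172.16.0.0/12 (172.16.0.0 - 172.31.255.255)
  192.168.0.0/16 (192.168.0.0 - 192.168.255.255)
Public (not in any RFC 1918 range)


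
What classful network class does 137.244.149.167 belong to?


First octet: 137
Binary: 10001001
10xxxxxx -> Class B (128-191)
Class B, default mask 255.255.0.0 (/16)


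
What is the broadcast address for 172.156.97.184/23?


Network: 172.156.96.0/23
Host bits = 9
Set all host bits to 1:
Broadcast: 172.156.97.255


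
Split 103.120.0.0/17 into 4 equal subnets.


New prefix = 17 + 2 = 19
Each subnet has 8192 addresses
  103.120.0.0/19
  103.120.32.0/19
  103.120.64.0/19
  103.120.96.0/19
Subnets: 103.120.0.0/19, 103.120.32.0/19, 103.120.64.0/19, 103.120.96.0/19


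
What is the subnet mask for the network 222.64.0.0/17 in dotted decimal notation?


/17 means 17 network bits, 15 host bits
Binary: 11111111111111111000000000000000
Mask: 255.255.128.0


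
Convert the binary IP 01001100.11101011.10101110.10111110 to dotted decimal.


01001100 = 76
11101011 = 235
10101110 = 174
10111110 = 190
IP: 76.235.174.190


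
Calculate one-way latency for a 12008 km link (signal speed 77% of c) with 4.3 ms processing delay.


Speed = 0.77 * 3e5 km/s = 231000 km/s
Propagation delay = 12008 / 231000 = 0.052 s = 51.9827 ms
Processing delay = 4.3 ms
Total one-way latency = 56.2827 ms


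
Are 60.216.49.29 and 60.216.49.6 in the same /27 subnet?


Mask: 255.255.255.224
60.216.49.29 AND mask = 60.216.49.0
60.216.49.6 AND mask = 60.216.49.0
Yes, same subnet (60.216.49.0)


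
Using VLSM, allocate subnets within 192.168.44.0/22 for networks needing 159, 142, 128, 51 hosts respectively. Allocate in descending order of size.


159 hosts -> /24 (254 usable): 192.168.44.0/24
142 hosts -> /24 (254 usable): 192.168.45.0/24
128 hosts -> /24 (254 usable): 192.168.46.0/24
51 hosts -> /26 (62 usable): 192.168.47.0/26
Allocation: 192.168.44.0/24 (159 hosts, 254 usable); 192.168.45.0/24 (142 hosts, 254 usable); 192.168.46.0/24 (128 hosts, 254 usable); 192.168.47.0/26 (51 hosts, 62 usable)


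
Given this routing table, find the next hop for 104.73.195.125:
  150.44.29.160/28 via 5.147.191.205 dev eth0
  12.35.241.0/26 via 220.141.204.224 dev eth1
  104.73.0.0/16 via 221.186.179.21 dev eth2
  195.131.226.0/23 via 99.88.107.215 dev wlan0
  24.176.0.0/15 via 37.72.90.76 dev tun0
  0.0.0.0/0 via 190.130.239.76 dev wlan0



Longest prefix match for 104.73.195.125:
  /28 150.44.29.160: no
  /26 12.35.241.0: no
  /16 104.73.0.0: MATCH
  /23 195.131.226.0: no
  /15 24.176.0.0: no
  /0 0.0.0.0: MATCH
Selected: next-hop 221.186.179.21 via eth2 (matched /16)


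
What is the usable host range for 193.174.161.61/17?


Network: 193.174.128.0
Broadcast: 193.174.255.255
First usable = network + 1
Last usable = broadcast - 1
Range: 193.174.128.1 to 193.174.255.254


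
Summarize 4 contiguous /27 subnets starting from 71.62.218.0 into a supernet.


Original prefix: /27
Number of subnets: 4 = 2^2
New prefix = 27 - 2 = 25
Supernet: 71.62.218.0/25


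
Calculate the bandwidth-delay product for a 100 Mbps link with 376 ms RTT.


BDP = bandwidth * RTT
= 100 Mbps * 376 ms
= 100 * 1e6 * 376 / 1000 bits
= 37600000 bits
= 4700000 bytes
= 4589.8438 KB
BDP = 37600000 bits (4700000 bytes)


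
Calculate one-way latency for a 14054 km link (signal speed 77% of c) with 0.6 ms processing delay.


Speed = 0.77 * 3e5 km/s = 231000 km/s
Propagation delay = 14054 / 231000 = 0.0608 s = 60.8398 ms
Processing delay = 0.6 ms
Total one-way latency = 61.4398 ms


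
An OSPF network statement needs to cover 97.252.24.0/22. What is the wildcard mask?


Subnet mask: 255.255.252.0
Wildcard = 255.255.255.255 - subnet mask
255 - 255 = 0
255 - 255 = 0
255 - 252 = 3
255 - 0 = 255
Wildcard: 0.0.3.255


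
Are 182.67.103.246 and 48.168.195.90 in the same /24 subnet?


Mask: 255.255.255.0
182.67.103.246 AND mask = 182.67.103.0
48.168.195.90 AND mask = 48.168.195.0
No, different subnets (182.67.103.0 vs 48.168.195.0)


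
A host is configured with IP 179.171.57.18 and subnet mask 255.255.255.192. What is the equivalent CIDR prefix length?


Binary: 11111111.11111111.11111111.11000000
Count leading 1s
Prefix: /26


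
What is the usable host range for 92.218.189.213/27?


Network: 92.218.189.192
Broadcast: 92.218.189.223
First usable = network + 1
Last usable = broadcast - 1
Range: 92.218.189.193 to 92.218.189.222


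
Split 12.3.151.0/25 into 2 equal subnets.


New prefix = 25 + 1 = 26
Each subnet has 64 addresses
  12.3.151.0/26
  12.3.151.64/26
Subnets: 12.3.151.0/26, 12.3.151.64/26


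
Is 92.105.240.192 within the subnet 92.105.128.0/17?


Subnet network: 92.105.128.0
Test IP AND mask: 92.105.128.0
Yes, 92.105.240.192 is in 92.105.128.0/17
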